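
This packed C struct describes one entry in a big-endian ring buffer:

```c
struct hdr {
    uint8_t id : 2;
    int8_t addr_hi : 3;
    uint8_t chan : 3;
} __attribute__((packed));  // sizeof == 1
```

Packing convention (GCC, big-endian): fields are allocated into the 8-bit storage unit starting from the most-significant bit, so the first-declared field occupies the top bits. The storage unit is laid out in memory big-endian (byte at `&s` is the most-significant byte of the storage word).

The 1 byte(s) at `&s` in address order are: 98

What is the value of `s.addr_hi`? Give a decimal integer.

3

[0]=0x98 (big-endian) → word 0x98
id [6+:2] = (word>>6) & 0x3 = 2
addr_hi [3+:3] = (word>>3) & 0x7 = 3  ←
chan [0+:3] = (word>>0) & 0x7 = 0
addr_hi signed 3b, MSB=0: value = 3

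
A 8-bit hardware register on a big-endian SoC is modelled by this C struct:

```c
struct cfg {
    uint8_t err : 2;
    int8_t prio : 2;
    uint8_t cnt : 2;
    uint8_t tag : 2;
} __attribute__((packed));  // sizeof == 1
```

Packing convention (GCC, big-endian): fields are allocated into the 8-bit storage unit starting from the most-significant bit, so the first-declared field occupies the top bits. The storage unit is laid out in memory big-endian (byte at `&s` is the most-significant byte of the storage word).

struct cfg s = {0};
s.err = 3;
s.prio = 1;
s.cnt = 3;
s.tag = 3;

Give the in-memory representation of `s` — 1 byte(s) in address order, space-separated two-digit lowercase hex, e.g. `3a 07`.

err (2b) val=3 bits=0x3 at bit 6: 0xc0
prio (2b) val=1 bits=0x1 at bit 4: 0xd0
cnt (2b) val=3 bits=0x3 at bit 2: 0xdc
tag (2b) val=3 bits=0x3 at bit 0: 0xdf
word = 0xdf → big-endian bytes:
  [0]=0xdf

df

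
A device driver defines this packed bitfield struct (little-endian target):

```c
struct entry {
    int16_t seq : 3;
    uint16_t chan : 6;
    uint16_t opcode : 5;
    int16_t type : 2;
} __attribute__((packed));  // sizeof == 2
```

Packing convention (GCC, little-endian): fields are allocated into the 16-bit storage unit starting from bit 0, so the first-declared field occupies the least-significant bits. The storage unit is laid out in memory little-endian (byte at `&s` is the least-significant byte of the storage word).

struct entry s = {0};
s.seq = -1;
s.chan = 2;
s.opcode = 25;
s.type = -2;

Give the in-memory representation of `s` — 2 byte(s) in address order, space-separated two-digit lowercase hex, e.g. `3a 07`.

17 b2

[0+:3] seq=-1 & 0x7 = 0x7; word=0x0007
[3+:6] chan=2 & 0x3f = 0x2; word=0x0017
[9+:5] opcode=25 & 0x1f = 0x19; word=0x3217
[14+:2] type=-2 & 0x3 = 0x2; word=0xb217
word = 0xb217 → little-endian bytes:
  [0]=0x17  [1]=0xb2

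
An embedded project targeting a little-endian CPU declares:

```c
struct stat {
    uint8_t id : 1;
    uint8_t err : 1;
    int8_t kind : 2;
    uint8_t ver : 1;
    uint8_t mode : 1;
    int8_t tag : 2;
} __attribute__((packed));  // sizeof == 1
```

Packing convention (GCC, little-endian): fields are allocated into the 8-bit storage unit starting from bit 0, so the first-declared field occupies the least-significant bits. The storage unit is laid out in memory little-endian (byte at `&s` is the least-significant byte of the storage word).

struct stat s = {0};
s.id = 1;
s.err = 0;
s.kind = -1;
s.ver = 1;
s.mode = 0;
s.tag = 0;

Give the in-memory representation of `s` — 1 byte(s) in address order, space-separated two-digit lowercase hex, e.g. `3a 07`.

1d

id:1 = 1 → 0x1 << 0 → word 0x01
err:1 = 0 → 0x0 << 1 → word 0x01
kind:2 = -1 → 0x3 << 2 → word 0x0d
ver:1 = 1 → 0x1 << 4 → word 0x1d
mode:1 = 0 → 0x0 << 5 → word 0x1d
tag:2 = 0 → 0x0 << 6 → word 0x1d
word = 0x1d → little-endian bytes:
  [0]=0x1d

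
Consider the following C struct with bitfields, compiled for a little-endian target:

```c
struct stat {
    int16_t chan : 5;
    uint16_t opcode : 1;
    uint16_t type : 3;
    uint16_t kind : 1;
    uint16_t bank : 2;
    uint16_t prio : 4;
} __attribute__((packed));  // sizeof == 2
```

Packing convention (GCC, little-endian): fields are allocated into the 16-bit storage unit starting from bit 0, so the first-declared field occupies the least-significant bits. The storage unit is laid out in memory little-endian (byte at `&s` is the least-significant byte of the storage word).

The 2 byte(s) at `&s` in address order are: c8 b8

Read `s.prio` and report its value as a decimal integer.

[0]=0xc8 [1]=0xb8 (little-endian) → word 0xb8c8
chan:5 @ bit 0 → (0xb8c8>>0)&0x1f = 0x8
opcode:1 @ bit 5 → (0xb8c8>>5)&0x1 = 0x0
type:3 @ bit 6 → (0xb8c8>>6)&0x7 = 0x3
kind:1 @ bit 9 → (0xb8c8>>9)&0x1 = 0x0
bank:2 @ bit 10 → (0xb8c8>>10)&0x3 = 0x2
prio:4 @ bit 12 → (0xb8c8>>12)&0xf = 0xb  ←

11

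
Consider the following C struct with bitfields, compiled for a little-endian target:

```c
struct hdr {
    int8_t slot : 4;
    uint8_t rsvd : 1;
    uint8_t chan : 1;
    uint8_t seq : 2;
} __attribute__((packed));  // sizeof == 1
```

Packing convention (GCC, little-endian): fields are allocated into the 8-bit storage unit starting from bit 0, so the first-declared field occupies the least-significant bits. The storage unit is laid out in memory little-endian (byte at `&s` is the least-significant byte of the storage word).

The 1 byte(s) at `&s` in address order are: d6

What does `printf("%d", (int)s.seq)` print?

3

[0]=0xd6 (little-endian) → word 0xd6
slot:4 @ bit 0 → (0xd6>>0)&0xf = 0x6
rsvd:1 @ bit 4 → (0xd6>>4)&0x1 = 0x1
chan:1 @ bit 5 → (0xd6>>5)&0x1 = 0x0
seq:2 @ bit 6 → (0xd6>>6)&0x3 = 0x3  ←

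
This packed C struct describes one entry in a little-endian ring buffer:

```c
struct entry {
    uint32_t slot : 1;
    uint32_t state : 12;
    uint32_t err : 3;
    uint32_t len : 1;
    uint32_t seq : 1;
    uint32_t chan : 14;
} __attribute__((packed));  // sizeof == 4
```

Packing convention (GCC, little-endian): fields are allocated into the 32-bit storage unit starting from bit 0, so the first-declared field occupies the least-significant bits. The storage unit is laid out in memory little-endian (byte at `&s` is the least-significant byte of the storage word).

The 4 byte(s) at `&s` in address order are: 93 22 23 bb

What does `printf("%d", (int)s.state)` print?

329

[0]=0x93 [1]=0x22 [2]=0x23 [3]=0xbb (little-endian) → word 0xbb232293
slot:1 @ bit 0 → (0xbb232293>>0)&0x1 = 0x1
state:12 @ bit 1 → (0xbb232293>>1)&0xfff = 0x149  ←
err:3 @ bit 13 → (0xbb232293>>13)&0x7 = 0x1
len:1 @ bit 16 → (0xbb232293>>16)&0x1 = 0x1
seq:1 @ bit 17 → (0xbb232293>>17)&0x1 = 0x1
chan:14 @ bit 18 → (0xbb232293>>18)&0x3fff = 0x2ec8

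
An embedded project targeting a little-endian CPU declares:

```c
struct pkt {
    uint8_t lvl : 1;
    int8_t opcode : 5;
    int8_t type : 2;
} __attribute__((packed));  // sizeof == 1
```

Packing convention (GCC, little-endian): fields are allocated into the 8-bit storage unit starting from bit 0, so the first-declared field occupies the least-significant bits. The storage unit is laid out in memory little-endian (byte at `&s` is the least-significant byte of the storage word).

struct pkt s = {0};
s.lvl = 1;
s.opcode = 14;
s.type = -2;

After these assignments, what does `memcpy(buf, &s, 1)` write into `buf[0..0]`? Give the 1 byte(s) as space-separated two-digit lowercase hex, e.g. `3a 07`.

9d

lvl (1b) val=1 bits=0x1 at bit 0: 0x01
opcode (5b) val=14 bits=0xe at bit 1: 0x1d
type (2b) val=-2 bits=0x2 at bit 6: 0x9d
word = 0x9d → little-endian bytes:
  [0]=0x9d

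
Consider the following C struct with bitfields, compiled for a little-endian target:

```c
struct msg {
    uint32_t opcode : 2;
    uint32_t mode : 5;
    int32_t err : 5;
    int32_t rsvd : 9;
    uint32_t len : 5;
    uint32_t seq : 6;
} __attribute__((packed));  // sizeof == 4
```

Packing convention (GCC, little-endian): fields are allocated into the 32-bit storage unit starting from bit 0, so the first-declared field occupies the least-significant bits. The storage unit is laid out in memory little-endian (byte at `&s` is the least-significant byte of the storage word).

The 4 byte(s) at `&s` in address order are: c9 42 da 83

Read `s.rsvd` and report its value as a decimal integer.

-92

[0]=0xc9 [1]=0x42 [2]=0xda [3]=0x83 (little-endian) → word 0x83da42c9
opcode [0+:2] = (word>>0) & 0x3 = 1
mode [2+:5] = (word>>2) & 0x1f = 18
err [7+:5] = (word>>7) & 0x1f = 5
rsvd [12+:9] = (word>>12) & 0x1ff = 420  ←
len [21+:5] = (word>>21) & 0x1f = 30
seq [26+:6] = (word>>26) & 0x3f = 32
rsvd signed 9b, MSB=1: 420 - 512 = -92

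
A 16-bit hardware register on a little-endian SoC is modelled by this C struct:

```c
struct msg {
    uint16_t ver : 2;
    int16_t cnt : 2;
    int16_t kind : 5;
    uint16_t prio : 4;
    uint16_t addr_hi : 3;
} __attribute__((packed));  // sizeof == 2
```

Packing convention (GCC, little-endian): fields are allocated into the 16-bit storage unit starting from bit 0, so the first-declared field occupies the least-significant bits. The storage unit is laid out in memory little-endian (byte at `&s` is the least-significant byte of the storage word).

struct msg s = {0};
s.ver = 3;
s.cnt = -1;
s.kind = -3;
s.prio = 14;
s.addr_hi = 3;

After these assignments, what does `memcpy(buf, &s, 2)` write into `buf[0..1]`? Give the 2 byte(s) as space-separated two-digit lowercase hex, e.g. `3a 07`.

df 7d

[0+:2] ver=3 & 0x3 = 0x3; word=0x0003
[2+:2] cnt=-1 & 0x3 = 0x3; word=0x000f
[4+:5] kind=-3 & 0x1f = 0x1d; word=0x01df
[9+:4] prio=14 & 0xf = 0xe; word=0x1ddf
[13+:3] addr_hi=3 & 0x7 = 0x3; word=0x7ddf
word = 0x7ddf → little-endian bytes:
  [0]=0xdf  [1]=0x7d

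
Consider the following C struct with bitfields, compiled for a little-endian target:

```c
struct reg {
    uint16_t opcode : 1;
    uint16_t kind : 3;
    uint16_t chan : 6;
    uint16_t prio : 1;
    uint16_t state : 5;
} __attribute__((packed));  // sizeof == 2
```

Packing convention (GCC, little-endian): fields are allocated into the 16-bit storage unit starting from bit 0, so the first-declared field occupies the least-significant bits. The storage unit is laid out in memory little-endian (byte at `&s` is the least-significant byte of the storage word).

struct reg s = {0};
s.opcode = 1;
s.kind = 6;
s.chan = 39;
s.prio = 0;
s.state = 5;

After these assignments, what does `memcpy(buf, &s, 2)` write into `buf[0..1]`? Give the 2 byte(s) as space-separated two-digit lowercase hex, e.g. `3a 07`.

[0+:1] opcode=1 & 0x1 = 0x1; word=0x0001
[1+:3] kind=6 & 0x7 = 0x6; word=0x000d
[4+:6] chan=39 & 0x3f = 0x27; word=0x027d
[10+:1] prio=0 & 0x1 = 0x0; word=0x027d
[11+:5] state=5 & 0x1f = 0x5; word=0x2a7d
word = 0x2a7d → little-endian bytes:
  [0]=0x7d  [1]=0x2a

7d 2a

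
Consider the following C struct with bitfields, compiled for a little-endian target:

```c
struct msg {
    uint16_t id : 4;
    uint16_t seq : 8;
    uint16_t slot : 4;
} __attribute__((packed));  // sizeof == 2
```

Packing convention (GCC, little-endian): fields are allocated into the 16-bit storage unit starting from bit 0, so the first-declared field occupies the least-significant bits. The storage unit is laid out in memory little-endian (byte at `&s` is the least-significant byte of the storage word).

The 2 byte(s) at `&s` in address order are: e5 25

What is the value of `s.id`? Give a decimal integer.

[0]=0xe5 [1]=0x25 (little-endian) → word 0x25e5
id:4 @ bit 0 → (0x25e5>>0)&0xf = 0x5  ←
seq:8 @ bit 4 → (0x25e5>>4)&0xff = 0x5e
slot:4 @ bit 12 → (0x25e5>>12)&0xf = 0x2

5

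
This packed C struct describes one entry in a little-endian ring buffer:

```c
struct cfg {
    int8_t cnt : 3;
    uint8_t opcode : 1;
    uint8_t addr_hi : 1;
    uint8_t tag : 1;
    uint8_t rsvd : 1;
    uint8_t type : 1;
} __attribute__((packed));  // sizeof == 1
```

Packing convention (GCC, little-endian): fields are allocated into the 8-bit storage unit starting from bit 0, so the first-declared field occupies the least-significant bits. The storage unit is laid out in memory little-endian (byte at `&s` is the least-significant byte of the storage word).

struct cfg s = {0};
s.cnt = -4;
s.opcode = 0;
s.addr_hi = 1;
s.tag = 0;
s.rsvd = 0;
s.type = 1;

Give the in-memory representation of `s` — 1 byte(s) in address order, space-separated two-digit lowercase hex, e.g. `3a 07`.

94

cnt (3b) val=-4 bits=0x4 at bit 0: 0x04
opcode (1b) val=0 bits=0x0 at bit 3: 0x04
addr_hi (1b) val=1 bits=0x1 at bit 4: 0x14
tag (1b) val=0 bits=0x0 at bit 5: 0x14
rsvd (1b) val=0 bits=0x0 at bit 6: 0x14
type (1b) val=1 bits=0x1 at bit 7: 0x94
word = 0x94 → little-endian bytes:
  [0]=0x94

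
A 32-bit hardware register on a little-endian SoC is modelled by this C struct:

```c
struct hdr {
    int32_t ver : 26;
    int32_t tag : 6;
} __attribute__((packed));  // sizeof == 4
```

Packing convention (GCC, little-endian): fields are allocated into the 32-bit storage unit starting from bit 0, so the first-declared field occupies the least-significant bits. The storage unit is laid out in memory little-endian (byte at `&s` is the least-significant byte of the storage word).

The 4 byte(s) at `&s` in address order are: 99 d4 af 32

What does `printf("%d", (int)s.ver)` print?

-22031207

[0]=0x99 [1]=0xd4 [2]=0xaf [3]=0x32 (little-endian) → word 0x32afd499
ver:26 @ bit 0 → (0x32afd499>>0)&0x3ffffff = 0x2afd499  ←
tag:6 @ bit 26 → (0x32afd499>>26)&0x3f = 0xc
ver signed 26b, MSB=1: 45077657 - 67108864 = -22031207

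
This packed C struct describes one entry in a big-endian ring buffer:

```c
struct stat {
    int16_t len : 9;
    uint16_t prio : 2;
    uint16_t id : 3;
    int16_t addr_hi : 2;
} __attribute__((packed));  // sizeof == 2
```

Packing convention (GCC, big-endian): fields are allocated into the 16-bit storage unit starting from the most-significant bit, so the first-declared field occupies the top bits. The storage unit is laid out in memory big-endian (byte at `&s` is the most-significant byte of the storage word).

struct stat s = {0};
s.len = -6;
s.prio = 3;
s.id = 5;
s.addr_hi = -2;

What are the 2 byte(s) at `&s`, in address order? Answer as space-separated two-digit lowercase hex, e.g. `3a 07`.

fd 76

len:9 = -6 → 0x1fa << 7 → word 0xfd00
prio:2 = 3 → 0x3 << 5 → word 0xfd60
id:3 = 5 → 0x5 << 2 → word 0xfd74
addr_hi:2 = -2 → 0x2 << 0 → word 0xfd76
word = 0xfd76 → big-endian bytes:
  [0]=0xfd  [1]=0x76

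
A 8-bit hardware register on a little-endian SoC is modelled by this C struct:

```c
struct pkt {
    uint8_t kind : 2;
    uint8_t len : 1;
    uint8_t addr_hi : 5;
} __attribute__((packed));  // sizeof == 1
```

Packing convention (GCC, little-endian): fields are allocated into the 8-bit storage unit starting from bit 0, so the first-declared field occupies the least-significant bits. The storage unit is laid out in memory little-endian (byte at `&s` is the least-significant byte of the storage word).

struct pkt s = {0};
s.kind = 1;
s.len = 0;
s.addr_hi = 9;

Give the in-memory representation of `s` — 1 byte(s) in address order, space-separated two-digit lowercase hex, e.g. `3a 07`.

49

kind:2 = 1 → 0x1 << 0 → word 0x01
len:1 = 0 → 0x0 << 2 → word 0x01
addr_hi:5 = 9 → 0x9 << 3 → word 0x49
word = 0x49 → little-endian bytes:
  [0]=0x49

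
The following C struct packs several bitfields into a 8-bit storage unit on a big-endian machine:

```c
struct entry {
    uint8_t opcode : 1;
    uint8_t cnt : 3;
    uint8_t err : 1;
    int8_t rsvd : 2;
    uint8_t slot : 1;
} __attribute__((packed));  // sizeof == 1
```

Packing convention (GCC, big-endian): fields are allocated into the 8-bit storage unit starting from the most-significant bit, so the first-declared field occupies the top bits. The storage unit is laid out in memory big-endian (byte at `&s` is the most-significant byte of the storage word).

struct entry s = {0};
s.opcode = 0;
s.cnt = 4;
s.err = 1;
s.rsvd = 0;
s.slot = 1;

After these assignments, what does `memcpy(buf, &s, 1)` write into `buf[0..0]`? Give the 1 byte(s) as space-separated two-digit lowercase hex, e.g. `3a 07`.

49

[7+:1] opcode=0 & 0x1 = 0x0; word=0x00
[4+:3] cnt=4 & 0x7 = 0x4; word=0x40
[3+:1] err=1 & 0x1 = 0x1; word=0x48
[1+:2] rsvd=0 & 0x3 = 0x0; word=0x48
[0+:1] slot=1 & 0x1 = 0x1; word=0x49
word = 0x49 → big-endian bytes:
  [0]=0x49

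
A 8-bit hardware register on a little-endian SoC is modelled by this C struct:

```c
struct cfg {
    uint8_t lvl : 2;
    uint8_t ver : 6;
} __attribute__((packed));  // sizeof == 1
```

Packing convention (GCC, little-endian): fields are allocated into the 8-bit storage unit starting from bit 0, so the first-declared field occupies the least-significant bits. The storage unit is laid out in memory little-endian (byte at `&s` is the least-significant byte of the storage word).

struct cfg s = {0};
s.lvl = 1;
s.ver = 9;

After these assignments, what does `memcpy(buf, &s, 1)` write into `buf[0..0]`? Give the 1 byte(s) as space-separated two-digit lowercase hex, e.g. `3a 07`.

lvl (2b) val=1 bits=0x1 at bit 0: 0x01
ver (6b) val=9 bits=0x9 at bit 2: 0x25
word = 0x25 → little-endian bytes:
  [0]=0x25

25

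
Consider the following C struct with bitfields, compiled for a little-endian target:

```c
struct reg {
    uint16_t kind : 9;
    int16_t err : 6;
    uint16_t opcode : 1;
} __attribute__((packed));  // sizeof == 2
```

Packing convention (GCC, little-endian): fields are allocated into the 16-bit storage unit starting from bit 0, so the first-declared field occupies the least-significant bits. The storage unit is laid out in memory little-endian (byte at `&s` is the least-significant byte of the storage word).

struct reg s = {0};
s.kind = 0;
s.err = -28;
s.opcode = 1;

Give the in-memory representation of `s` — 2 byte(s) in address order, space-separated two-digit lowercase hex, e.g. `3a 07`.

kind:9 = 0 → 0x0 << 0 → word 0x0000
err:6 = -28 → 0x24 << 9 → word 0x4800
opcode:1 = 1 → 0x1 << 15 → word 0xc800
word = 0xc800 → little-endian bytes:
  [0]=0x00  [1]=0xc8

00 c8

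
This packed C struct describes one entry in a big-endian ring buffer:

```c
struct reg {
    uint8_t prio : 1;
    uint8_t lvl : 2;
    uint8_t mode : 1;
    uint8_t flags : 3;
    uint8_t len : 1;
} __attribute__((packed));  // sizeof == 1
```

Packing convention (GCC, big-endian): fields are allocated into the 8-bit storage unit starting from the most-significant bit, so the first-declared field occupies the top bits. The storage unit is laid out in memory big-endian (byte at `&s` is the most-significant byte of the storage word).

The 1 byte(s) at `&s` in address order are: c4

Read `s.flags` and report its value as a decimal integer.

[0]=0xc4 (big-endian) → word 0xc4
prio:1 @ bit 7 → (0xc4>>7)&0x1 = 0x1
lvl:2 @ bit 5 → (0xc4>>5)&0x3 = 0x2
mode:1 @ bit 4 → (0xc4>>4)&0x1 = 0x0
flags:3 @ bit 1 → (0xc4>>1)&0x7 = 0x2  ←
len:1 @ bit 0 → (0xc4>>0)&0x1 = 0x0

2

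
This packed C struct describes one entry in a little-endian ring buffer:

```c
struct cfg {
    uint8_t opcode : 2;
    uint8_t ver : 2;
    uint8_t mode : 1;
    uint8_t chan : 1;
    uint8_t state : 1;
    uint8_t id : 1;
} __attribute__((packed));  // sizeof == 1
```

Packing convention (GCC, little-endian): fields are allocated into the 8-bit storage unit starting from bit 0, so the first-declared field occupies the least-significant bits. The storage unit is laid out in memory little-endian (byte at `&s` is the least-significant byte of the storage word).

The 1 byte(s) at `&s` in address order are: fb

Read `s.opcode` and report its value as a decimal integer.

[0]=0xfb (little-endian) → word 0xfb
opcode [0+:2] = (word>>0) & 0x3 = 3  ←
ver [2+:2] = (word>>2) & 0x3 = 2
mode [4+:1] = (word>>4) & 0x1 = 1
chan [5+:1] = (word>>5) & 0x1 = 1
state [6+:1] = (word>>6) & 0x1 = 1
id [7+:1] = (word>>7) & 0x1 = 1

3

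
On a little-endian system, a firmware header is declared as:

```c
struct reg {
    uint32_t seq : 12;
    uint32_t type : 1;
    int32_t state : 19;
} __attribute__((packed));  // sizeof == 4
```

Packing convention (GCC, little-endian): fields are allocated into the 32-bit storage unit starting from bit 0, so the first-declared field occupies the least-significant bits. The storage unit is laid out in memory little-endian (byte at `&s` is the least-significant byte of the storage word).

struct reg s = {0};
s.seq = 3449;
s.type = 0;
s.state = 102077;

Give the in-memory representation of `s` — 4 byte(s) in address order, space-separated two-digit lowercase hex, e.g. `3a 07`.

79 ad d7 31

[0+:12] seq=3449 & 0xfff = 0xd79; word=0x00000d79
[12+:1] type=0 & 0x1 = 0x0; word=0x00000d79
[13+:19] state=102077 & 0x7ffff = 0x18ebd; word=0x31d7ad79
word = 0x31d7ad79 → little-endian bytes:
  [0]=0x79  [1]=0xad  [2]=0xd7  [3]=0x31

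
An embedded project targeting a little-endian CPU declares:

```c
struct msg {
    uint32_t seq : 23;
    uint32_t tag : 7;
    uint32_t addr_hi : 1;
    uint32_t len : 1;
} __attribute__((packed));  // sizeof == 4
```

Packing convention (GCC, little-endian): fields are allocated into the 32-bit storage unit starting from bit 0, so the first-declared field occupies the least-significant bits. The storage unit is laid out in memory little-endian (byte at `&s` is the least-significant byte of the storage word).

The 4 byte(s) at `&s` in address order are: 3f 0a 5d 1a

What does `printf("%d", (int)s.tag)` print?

52

[0]=0x3f [1]=0x0a [2]=0x5d [3]=0x1a (little-endian) → word 0x1a5d0a3f
seq:23 @ bit 0 → (0x1a5d0a3f>>0)&0x7fffff = 0x5d0a3f
tag:7 @ bit 23 → (0x1a5d0a3f>>23)&0x7f = 0x34  ←
addr_hi:1 @ bit 30 → (0x1a5d0a3f>>30)&0x1 = 0x0
len:1 @ bit 31 → (0x1a5d0a3f>>31)&0x1 = 0x0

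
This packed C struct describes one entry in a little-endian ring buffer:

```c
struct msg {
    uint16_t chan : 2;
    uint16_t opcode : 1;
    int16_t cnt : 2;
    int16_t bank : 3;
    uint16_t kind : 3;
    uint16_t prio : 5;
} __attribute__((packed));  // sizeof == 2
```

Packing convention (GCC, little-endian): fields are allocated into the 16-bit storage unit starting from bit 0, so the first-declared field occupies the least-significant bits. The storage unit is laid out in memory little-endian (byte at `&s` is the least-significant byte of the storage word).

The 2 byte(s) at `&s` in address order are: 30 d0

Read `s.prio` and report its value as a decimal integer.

26

[0]=0x30 [1]=0xd0 (little-endian) → word 0xd030
chan [0+:2] = (word>>0) & 0x3 = 0
opcode [2+:1] = (word>>2) & 0x1 = 0
cnt [3+:2] = (word>>3) & 0x3 = 2
bank [5+:3] = (word>>5) & 0x7 = 1
kind [8+:3] = (word>>8) & 0x7 = 0
prio [11+:5] = (word>>11) & 0x1f = 26  ←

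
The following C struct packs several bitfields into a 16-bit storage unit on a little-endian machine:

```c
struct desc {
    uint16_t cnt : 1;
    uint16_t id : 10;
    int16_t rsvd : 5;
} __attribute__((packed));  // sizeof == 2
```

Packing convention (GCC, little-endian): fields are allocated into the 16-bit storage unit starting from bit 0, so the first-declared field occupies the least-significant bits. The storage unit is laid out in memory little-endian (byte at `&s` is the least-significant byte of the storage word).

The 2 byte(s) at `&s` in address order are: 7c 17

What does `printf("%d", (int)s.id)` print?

958

[0]=0x7c [1]=0x17 (little-endian) → word 0x177c
cnt [0+:1] = (word>>0) & 0x1 = 0
id [1+:10] = (word>>1) & 0x3ff = 958  ←
rsvd [11+:5] = (word>>11) & 0x1f = 2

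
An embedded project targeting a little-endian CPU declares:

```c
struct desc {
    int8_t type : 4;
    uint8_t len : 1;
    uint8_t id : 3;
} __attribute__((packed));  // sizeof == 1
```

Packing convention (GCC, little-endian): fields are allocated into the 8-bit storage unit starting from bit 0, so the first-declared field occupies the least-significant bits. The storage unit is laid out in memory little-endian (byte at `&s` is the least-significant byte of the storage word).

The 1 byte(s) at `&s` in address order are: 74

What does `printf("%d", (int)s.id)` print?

[0]=0x74 (little-endian) → word 0x74
type:4 @ bit 0 → (0x74>>0)&0xf = 0x4
len:1 @ bit 4 → (0x74>>4)&0x1 = 0x1
id:3 @ bit 5 → (0x74>>5)&0x7 = 0x3  ←

3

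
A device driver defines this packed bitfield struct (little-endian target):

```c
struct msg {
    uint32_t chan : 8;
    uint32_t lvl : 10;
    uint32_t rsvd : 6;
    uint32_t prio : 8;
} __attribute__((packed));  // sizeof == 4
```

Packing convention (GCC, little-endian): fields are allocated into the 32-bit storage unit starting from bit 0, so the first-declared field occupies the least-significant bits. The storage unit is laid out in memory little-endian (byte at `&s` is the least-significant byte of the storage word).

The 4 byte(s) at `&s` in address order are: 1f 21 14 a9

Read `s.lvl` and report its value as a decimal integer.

33

[0]=0x1f [1]=0x21 [2]=0x14 [3]=0xa9 (little-endian) → word 0xa914211f
chan:8 @ bit 0 → (0xa914211f>>0)&0xff = 0x1f
lvl:10 @ bit 8 → (0xa914211f>>8)&0x3ff = 0x21  ←
rsvd:6 @ bit 18 → (0xa914211f>>18)&0x3f = 0x5
prio:8 @ bit 24 → (0xa914211f>>24)&0xff = 0xa9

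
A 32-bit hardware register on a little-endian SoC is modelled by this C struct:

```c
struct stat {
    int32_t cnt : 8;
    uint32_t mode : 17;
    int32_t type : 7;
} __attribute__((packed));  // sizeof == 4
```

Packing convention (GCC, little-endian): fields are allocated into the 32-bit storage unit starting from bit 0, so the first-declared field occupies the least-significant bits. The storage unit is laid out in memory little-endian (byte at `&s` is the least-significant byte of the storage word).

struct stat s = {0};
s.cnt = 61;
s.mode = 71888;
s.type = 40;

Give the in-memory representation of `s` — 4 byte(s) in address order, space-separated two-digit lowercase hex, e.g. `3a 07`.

cnt (8b) val=61 bits=0x3d at bit 0: 0x0000003d
mode (17b) val=71888 bits=0x118d0 at bit 8: 0x0118d03d
type (7b) val=40 bits=0x28 at bit 25: 0x5118d03d
word = 0x5118d03d → little-endian bytes:
  [0]=0x3d  [1]=0xd0  [2]=0x18  [3]=0x51

3d d0 18 51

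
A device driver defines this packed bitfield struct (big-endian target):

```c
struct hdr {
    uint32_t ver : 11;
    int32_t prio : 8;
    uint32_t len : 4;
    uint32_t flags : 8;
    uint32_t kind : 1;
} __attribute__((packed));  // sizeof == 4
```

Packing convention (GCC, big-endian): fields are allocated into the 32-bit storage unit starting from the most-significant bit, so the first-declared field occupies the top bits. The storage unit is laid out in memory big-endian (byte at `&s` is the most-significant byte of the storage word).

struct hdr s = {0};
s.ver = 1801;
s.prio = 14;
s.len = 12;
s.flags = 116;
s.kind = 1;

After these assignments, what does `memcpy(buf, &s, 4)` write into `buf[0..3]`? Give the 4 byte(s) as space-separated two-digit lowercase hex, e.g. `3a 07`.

[21+:11] ver=1801 & 0x7ff = 0x709; word=0xe1200000
[13+:8] prio=14 & 0xff = 0xe; word=0xe121c000
[9+:4] len=12 & 0xf = 0xc; word=0xe121d800
[1+:8] flags=116 & 0xff = 0x74; word=0xe121d8e8
[0+:1] kind=1 & 0x1 = 0x1; word=0xe121d8e9
word = 0xe121d8e9 → big-endian bytes:
  [0]=0xe1  [1]=0x21  [2]=0xd8  [3]=0xe9

e1 21 d8 e9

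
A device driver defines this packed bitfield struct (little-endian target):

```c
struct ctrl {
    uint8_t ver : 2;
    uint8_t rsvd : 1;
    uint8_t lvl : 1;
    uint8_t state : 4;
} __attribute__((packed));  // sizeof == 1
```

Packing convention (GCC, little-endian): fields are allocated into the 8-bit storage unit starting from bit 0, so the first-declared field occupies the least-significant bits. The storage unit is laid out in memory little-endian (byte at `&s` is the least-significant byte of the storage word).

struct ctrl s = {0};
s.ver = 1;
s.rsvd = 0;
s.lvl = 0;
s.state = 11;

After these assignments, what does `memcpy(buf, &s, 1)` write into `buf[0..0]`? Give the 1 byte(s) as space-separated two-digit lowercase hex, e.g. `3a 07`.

ver (2b) val=1 bits=0x1 at bit 0: 0x01
rsvd (1b) val=0 bits=0x0 at bit 2: 0x01
lvl (1b) val=0 bits=0x0 at bit 3: 0x01
state (4b) val=11 bits=0xb at bit 4: 0xb1
word = 0xb1 → little-endian bytes:
  [0]=0xb1

b1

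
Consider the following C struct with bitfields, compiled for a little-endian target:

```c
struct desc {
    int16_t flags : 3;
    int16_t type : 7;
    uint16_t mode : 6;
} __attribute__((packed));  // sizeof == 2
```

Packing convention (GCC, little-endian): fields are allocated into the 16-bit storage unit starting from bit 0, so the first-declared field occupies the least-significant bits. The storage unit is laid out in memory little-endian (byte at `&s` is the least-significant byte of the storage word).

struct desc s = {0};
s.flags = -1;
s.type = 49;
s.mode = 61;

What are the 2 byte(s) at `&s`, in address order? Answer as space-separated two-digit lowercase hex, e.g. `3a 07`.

8f f5

flags:3 = -1 → 0x7 << 0 → word 0x0007
type:7 = 49 → 0x31 << 3 → word 0x018f
mode:6 = 61 → 0x3d << 10 → word 0xf58f
word = 0xf58f → little-endian bytes:
  [0]=0x8f  [1]=0xf5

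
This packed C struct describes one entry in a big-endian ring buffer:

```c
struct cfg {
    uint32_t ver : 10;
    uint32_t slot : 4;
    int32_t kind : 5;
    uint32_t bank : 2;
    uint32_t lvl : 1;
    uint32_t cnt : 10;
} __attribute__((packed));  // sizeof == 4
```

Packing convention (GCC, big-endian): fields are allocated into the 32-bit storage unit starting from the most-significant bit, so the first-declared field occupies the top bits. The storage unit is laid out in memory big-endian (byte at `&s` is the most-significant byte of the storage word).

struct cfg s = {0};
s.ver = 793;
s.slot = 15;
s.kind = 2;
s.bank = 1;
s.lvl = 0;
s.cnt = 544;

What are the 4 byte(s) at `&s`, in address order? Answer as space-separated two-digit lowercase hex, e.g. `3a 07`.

c6 7c 4a 20

[22+:10] ver=793 & 0x3ff = 0x319; word=0xc6400000
[18+:4] slot=15 & 0xf = 0xf; word=0xc67c0000
[13+:5] kind=2 & 0x1f = 0x2; word=0xc67c4000
[11+:2] bank=1 & 0x3 = 0x1; word=0xc67c4800
[10+:1] lvl=0 & 0x1 = 0x0; word=0xc67c4800
[0+:10] cnt=544 & 0x3ff = 0x220; word=0xc67c4a20
word = 0xc67c4a20 → big-endian bytes:
  [0]=0xc6  [1]=0x7c  [2]=0x4a  [3]=0x20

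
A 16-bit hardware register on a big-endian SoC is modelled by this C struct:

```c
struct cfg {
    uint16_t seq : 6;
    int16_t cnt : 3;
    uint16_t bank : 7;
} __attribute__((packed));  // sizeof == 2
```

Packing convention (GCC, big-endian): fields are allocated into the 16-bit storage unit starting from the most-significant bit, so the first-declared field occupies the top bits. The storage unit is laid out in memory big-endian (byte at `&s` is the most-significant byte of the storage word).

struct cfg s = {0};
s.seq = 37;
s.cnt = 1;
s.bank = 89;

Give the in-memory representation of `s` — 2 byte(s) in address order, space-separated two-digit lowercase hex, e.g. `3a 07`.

94 d9

seq:6 = 37 → 0x25 << 10 → word 0x9400
cnt:3 = 1 → 0x1 << 7 → word 0x9480
bank:7 = 89 → 0x59 << 0 → word 0x94d9
word = 0x94d9 → big-endian bytes:
  [0]=0x94  [1]=0xd9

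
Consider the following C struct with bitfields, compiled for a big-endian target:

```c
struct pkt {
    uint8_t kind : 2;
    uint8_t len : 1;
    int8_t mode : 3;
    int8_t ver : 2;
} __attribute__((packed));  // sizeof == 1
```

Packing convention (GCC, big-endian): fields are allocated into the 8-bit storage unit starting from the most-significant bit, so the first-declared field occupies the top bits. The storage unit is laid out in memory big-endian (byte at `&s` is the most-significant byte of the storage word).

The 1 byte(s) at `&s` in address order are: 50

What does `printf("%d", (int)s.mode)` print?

[0]=0x50 (big-endian) → word 0x50
kind:2 @ bit 6 → (0x50>>6)&0x3 = 0x1
len:1 @ bit 5 → (0x50>>5)&0x1 = 0x0
mode:3 @ bit 2 → (0x50>>2)&0x7 = 0x4  ←
ver:2 @ bit 0 → (0x50>>0)&0x3 = 0x0
mode signed 3b, MSB=1: 4 - 8 = -4

-4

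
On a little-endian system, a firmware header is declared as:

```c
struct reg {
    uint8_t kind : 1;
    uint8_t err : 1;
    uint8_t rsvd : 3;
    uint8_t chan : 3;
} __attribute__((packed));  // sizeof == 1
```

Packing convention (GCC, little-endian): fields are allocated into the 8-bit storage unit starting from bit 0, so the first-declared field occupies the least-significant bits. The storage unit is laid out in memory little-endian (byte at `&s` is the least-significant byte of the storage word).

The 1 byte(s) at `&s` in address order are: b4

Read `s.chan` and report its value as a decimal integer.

5

[0]=0xb4 (little-endian) → word 0xb4
kind [0+:1] = (word>>0) & 0x1 = 0
err [1+:1] = (word>>1) & 0x1 = 0
rsvd [2+:3] = (word>>2) & 0x7 = 5
chan [5+:3] = (word>>5) & 0x7 = 5  ←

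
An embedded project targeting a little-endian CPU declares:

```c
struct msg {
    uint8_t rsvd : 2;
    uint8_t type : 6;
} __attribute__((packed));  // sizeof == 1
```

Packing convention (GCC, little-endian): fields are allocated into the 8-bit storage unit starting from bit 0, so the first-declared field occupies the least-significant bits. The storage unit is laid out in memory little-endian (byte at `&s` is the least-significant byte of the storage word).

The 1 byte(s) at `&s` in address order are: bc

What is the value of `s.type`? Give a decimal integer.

47

[0]=0xbc (little-endian) → word 0xbc
rsvd:2 @ bit 0 → (0xbc>>0)&0x3 = 0x0
type:6 @ bit 2 → (0xbc>>2)&0x3f = 0x2f  ←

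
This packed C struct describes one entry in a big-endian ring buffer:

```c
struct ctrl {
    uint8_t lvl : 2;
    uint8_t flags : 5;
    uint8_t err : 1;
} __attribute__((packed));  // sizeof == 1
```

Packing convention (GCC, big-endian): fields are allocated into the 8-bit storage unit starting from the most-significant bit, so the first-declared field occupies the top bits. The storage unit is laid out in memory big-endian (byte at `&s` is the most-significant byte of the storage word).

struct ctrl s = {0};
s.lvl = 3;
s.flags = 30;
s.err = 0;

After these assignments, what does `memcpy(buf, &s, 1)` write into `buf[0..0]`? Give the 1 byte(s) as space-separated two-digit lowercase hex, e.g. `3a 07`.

lvl (2b) val=3 bits=0x3 at bit 6: 0xc0
flags (5b) val=30 bits=0x1e at bit 1: 0xfc
err (1b) val=0 bits=0x0 at bit 0: 0xfc
word = 0xfc → big-endian bytes:
  [0]=0xfc

fc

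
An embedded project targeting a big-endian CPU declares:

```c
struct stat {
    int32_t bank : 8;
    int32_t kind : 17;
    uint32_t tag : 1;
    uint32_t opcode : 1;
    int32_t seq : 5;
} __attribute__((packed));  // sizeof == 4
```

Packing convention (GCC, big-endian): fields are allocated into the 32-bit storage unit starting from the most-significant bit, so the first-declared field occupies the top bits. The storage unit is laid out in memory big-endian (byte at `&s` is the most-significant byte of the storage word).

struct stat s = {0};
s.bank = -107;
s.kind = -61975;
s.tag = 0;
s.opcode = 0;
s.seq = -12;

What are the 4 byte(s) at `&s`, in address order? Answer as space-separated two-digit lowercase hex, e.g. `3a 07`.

[24+:8] bank=-107 & 0xff = 0x95; word=0x95000000
[7+:17] kind=-61975 & 0x1ffff = 0x10de9; word=0x9586f480
[6+:1] tag=0 & 0x1 = 0x0; word=0x9586f480
[5+:1] opcode=0 & 0x1 = 0x0; word=0x9586f480
[0+:5] seq=-12 & 0x1f = 0x14; word=0x9586f494
word = 0x9586f494 → big-endian bytes:
  [0]=0x95  [1]=0x86  [2]=0xf4  [3]=0x94

95 86 f4 94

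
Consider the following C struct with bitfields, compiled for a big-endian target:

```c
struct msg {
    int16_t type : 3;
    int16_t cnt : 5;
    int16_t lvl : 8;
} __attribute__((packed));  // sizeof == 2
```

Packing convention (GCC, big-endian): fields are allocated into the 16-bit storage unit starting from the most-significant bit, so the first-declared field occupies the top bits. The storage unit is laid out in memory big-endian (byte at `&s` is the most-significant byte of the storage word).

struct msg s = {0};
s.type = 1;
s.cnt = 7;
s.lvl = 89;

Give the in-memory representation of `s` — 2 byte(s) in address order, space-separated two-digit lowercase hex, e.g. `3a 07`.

[13+:3] type=1 & 0x7 = 0x1; word=0x2000
[8+:5] cnt=7 & 0x1f = 0x7; word=0x2700
[0+:8] lvl=89 & 0xff = 0x59; word=0x2759
word = 0x2759 → big-endian bytes:
  [0]=0x27  [1]=0x59

27 59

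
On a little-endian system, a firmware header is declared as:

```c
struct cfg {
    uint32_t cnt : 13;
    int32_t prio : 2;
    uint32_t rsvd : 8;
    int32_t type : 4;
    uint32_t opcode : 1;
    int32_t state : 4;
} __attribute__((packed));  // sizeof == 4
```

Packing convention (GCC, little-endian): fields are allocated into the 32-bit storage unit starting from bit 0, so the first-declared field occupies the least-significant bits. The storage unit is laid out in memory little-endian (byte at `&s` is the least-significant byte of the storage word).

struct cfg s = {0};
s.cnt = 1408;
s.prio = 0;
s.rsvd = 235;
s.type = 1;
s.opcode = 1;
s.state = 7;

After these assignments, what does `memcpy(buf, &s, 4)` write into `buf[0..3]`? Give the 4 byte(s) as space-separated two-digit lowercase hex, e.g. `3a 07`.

[0+:13] cnt=1408 & 0x1fff = 0x580; word=0x00000580
[13+:2] prio=0 & 0x3 = 0x0; word=0x00000580
[15+:8] rsvd=235 & 0xff = 0xeb; word=0x00758580
[23+:4] type=1 & 0xf = 0x1; word=0x00f58580
[27+:1] opcode=1 & 0x1 = 0x1; word=0x08f58580
[28+:4] state=7 & 0xf = 0x7; word=0x78f58580
word = 0x78f58580 → little-endian bytes:
  [0]=0x80  [1]=0x85  [2]=0xf5  [3]=0x78

80 85 f5 78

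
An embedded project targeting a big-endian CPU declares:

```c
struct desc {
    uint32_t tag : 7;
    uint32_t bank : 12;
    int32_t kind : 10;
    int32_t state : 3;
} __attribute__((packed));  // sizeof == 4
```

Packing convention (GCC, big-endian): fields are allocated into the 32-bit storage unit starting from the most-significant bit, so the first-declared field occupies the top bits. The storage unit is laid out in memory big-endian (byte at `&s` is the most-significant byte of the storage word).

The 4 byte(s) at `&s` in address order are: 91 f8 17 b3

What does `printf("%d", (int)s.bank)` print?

4032

[0]=0x91 [1]=0xf8 [2]=0x17 [3]=0xb3 (big-endian) → word 0x91f817b3
tag [25+:7] = (word>>25) & 0x7f = 72
bank [13+:12] = (word>>13) & 0xfff = 4032  ←
kind [3+:10] = (word>>3) & 0x3ff = 758
state [0+:3] = (word>>0) & 0x7 = 3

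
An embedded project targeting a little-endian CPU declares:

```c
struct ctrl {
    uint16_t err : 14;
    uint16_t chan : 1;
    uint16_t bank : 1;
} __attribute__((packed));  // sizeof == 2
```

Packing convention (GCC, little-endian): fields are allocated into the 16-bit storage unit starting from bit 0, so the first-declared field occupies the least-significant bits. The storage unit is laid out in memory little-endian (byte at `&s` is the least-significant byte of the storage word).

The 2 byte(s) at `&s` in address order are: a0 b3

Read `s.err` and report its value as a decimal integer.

[0]=0xa0 [1]=0xb3 (little-endian) → word 0xb3a0
err:14 @ bit 0 → (0xb3a0>>0)&0x3fff = 0x33a0  ←
chan:1 @ bit 14 → (0xb3a0>>14)&0x1 = 0x0
bank:1 @ bit 15 → (0xb3a0>>15)&0x1 = 0x1

13216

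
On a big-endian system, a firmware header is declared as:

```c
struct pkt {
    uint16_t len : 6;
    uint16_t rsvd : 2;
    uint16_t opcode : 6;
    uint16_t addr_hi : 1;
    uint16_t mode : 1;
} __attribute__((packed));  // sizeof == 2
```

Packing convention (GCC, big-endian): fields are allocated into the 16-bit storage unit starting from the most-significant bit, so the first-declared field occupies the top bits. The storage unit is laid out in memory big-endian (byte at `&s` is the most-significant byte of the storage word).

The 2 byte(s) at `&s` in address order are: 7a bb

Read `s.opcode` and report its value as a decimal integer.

46

[0]=0x7a [1]=0xbb (big-endian) → word 0x7abb
len:6 @ bit 10 → (0x7abb>>10)&0x3f = 0x1e
rsvd:2 @ bit 8 → (0x7abb>>8)&0x3 = 0x2
opcode:6 @ bit 2 → (0x7abb>>2)&0x3f = 0x2e  ←
addr_hi:1 @ bit 1 → (0x7abb>>1)&0x1 = 0x1
mode:1 @ bit 0 → (0x7abb>>0)&0x1 = 0x1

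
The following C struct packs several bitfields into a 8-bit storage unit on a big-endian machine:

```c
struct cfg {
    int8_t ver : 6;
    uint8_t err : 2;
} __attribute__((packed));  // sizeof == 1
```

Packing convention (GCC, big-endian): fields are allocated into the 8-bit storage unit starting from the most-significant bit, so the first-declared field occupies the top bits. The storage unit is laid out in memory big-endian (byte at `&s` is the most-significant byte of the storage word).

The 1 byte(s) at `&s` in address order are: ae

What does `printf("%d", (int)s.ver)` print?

-21

[0]=0xae (big-endian) → word 0xae
ver [2+:6] = (word>>2) & 0x3f = 43  ←
err [0+:2] = (word>>0) & 0x3 = 2
ver signed 6b, MSB=1: 43 - 64 = -21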